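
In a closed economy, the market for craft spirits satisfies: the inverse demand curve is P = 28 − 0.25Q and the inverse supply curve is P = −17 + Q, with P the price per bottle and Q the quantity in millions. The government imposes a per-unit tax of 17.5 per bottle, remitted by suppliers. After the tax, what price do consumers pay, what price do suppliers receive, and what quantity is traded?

Rewrite in direct form: Qd = 112 − 4P and Qs = P + 17.
Without the tax, 112 − 4P = P + 17 gives 5P = 95, so P* = 19 and Q* = 36.
With the tax collected from suppliers, supply shifts: Qs = (P − 17.5) + 17.
New equilibrium: consumers pay 22.5, suppliers receive 5, Q = 22. (Wedge: Pb − Ps = 17.5.)
The less price-elastic side of the market bears the larger share of a per-unit tax.

Consumers pay 22.5; suppliers receive 5; quantity = 22.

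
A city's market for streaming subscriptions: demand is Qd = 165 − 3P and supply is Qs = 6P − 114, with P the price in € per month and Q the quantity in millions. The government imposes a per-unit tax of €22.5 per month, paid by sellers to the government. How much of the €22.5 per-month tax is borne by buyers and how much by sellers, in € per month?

Buyers bear €15 per month; sellers bear €7.5 per month.

Without the tax, 165 − 3P = 6P − 114 gives 9P = 279, so P* = €31 and Q* = 72.
With the tax collected from sellers, supply shifts: Qs = 6(P − 22.5) − 114.
New equilibrium: buyers pay €46, sellers receive €23.5, Q = 27. (Wedge: Pb − Ps = 22.5.)
Burden on buyers: €15; on sellers: €7.5. (They sum to €22.5.)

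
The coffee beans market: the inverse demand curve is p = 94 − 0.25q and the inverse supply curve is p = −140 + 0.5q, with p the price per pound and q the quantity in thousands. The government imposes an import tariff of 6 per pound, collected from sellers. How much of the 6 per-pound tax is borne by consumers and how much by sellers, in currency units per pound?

Inverting to q(p) form: qd = 376 − 4p; qs = 2p + 280.
Without the tax, 376 − 4p = 2p + 280 gives 6p = 96, so p* = 16 and q* = 312.
With the tax collected from sellers, supply shifts: qs = 2(p − 6) + 280.
Solving gives q = 304 with consumers paying 18 and sellers receiving 12 (the 6 wedge).
Burden on consumers: 2; on sellers: 4. (They sum to 6.)

Consumers bear 2 per pound; sellers bear 4 per pound.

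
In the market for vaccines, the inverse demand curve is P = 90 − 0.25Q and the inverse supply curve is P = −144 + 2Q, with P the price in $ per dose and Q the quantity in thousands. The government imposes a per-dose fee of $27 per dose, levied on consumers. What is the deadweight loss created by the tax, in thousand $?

Inverting to Q(P) form: Qd = 360 − 4P; Qs = 0.5P + 72.
Before the tax: set 360 − 4P = 0.5P + 72 → P* = $64, Q* = 104.
With the tax collected from consumers, demand (in seller-price terms) shifts: Qd = 360 − 4(P + 27).
New equilibrium: consumers pay $67, suppliers receive $40, Q = 92. (Wedge: Pb − Ps = 27.)
Quantity falls by |ΔQ| = |104 − 92| = 12.
DWL = ½ · t · |ΔQ| = ½ · 27 · 12 = $162.

Deadweight loss = $162 thousand.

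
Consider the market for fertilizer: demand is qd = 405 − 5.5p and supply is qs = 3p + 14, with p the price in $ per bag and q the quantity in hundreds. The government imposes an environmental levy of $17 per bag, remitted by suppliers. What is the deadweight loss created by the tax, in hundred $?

Without the tax, 405 − 5.5p = 3p + 14 gives 8.5p = 391, so p* = $46 and q* = 152.
With the tax collected from suppliers, supply shifts: qs = 3(p − 17) + 14.
Solving gives q = 119 with consumers paying $52 and suppliers receiving $35 (the $17 wedge).
Quantity falls by |ΔQ| = |152 − 119| = 33.
DWL = ½ · t · |ΔQ| = ½ · 17 · 33 = $280.5.

Deadweight loss = $280.5 hundred.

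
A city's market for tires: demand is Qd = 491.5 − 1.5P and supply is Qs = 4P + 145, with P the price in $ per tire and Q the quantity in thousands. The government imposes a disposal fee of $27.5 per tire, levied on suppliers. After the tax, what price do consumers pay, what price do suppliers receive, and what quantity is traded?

Before the tax: set 491.5 − 1.5P = 4P + 145 → P* = $63, Q* = 397.
With the tax collected from suppliers, supply shifts: Qs = 4(P − 27.5) + 145.
New equilibrium: consumers pay $83, suppliers receive $55.5, Q = 367. (Wedge: Pb − Ps = 27.5.)
The less price-elastic side of the market bears the larger share of a per-unit tax.

Consumers pay $83; suppliers receive $55.5; quantity = 367.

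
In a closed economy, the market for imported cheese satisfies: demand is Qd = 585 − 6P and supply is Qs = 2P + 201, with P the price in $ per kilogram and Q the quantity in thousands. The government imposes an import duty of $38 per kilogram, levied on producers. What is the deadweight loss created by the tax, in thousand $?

Without the tax, 585 − 6P = 2P + 201 gives 8P = 384, so P* = $48 and Q* = 297.
With the tax collected from producers, supply shifts: Qs = 2(P − 38) + 201.
New equilibrium: buyers pay $57.5, producers receive $19.5, Q = 240. (Wedge: Pb − Ps = 38.)
Quantity falls by |ΔQ| = |297 − 240| = 57.
DWL = ½ · t · |ΔQ| = ½ · 38 · 57 = $1083.

Deadweight loss = $1083 thousand.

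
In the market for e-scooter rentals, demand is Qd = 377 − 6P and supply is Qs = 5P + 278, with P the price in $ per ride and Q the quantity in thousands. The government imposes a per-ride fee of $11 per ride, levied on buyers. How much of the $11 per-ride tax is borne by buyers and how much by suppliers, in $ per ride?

Before the tax: set 377 − 6P = 5P + 278 → P* = $9, Q* = 323.
With the tax collected from buyers, demand (in seller-price terms) shifts: Qd = 377 − 6(P + 11).
Solving gives Q = 293 with buyers paying $14 and suppliers receiving $3 (the $11 wedge).
Burden on buyers: $5; on suppliers: $6. (They sum to $11.)

Buyers bear $5 per ride; suppliers bear $6 per ride.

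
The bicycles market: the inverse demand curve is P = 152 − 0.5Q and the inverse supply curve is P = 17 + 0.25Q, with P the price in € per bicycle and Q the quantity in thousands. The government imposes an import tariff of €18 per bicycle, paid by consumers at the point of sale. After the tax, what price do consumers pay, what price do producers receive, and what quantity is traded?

Inverting to Q(P) form: Qd = 304 − 2P; Qs = 4P − 68.
Without the tax, 304 − 2P = 4P − 68 gives 6P = 372, so P* = €62 and Q* = 180.
With the tax collected from consumers, demand (in seller-price terms) shifts: Qd = 304 − 2(P + 18).
New equilibrium: consumers pay €74, producers receive €56, Q = 156. (Wedge: Pb − Ps = 18.)

Consumers pay €74; producers receive €56; quantity = 156.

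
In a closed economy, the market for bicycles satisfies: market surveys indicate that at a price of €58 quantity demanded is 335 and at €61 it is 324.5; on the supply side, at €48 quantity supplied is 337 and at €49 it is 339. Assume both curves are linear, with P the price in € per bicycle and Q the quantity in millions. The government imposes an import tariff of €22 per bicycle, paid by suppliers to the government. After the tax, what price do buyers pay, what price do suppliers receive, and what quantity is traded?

Demand slope: (324.5 − 335)/(61 − 58) = -3.5, so Qd = 538 − 3.5P.
Supply slope: (339 − 337)/(49 − 48) = 2, so Qs = 2P + 241.
Without the tax, 538 − 3.5P = 2P + 241 gives 5.5P = 297, so P* = €54 and Q* = 349.
With the tax collected from suppliers, supply shifts: Qs = 2(P − 22) + 241.
New equilibrium: buyers pay €62, suppliers receive €40, Q = 321. (Wedge: Pb − Ps = 22.)

Buyers pay €62; suppliers receive €40; quantity = 321.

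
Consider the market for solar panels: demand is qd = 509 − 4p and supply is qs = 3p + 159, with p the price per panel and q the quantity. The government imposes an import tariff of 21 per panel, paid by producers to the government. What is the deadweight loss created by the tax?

Without the tax, 509 − 4p = 3p + 159 gives 7p = 350, so p* = 50 and q* = 309.
With the tax collected from producers, supply shifts: qs = 3(p − 21) + 159.
Solving gives q = 273 with buyers paying 59 and producers receiving 38 (the 21 wedge).
Quantity falls by |ΔQ| = |309 − 273| = 36.
DWL = ½ · t · |ΔQ| = ½ · 21 · 36 = 378.

Deadweight loss = 378.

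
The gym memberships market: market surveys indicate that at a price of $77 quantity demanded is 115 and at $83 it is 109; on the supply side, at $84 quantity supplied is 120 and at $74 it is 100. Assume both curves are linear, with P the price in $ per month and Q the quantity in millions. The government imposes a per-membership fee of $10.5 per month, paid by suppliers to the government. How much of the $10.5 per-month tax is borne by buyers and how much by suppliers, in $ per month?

Demand slope: (109 − 115)/(83 − 77) = -1, so Qd = 192 − P.
Supply slope: (100 − 120)/(74 − 84) = 2, so Qs = 2P − 48.
Before the tax: set 192 − P = 2P − 48 → P* = $80, Q* = 112.
With the tax collected from suppliers, supply shifts: Qs = 2(P − 10.5) − 48.
New equilibrium: buyers pay $87, suppliers receive $76.5, Q = 105. (Wedge: Pb − Ps = 10.5.)
Burden on buyers: $7; on suppliers: $3.5. (They sum to $10.5.)
The less price-elastic side of the market bears the larger share of a per-unit tax.

Buyers bear $7 per month; suppliers bear $3.5 per month.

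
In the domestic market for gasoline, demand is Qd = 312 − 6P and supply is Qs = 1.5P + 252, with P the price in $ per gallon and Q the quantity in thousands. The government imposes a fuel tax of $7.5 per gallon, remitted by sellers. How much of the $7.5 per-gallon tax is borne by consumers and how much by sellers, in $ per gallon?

Without the tax, 312 − 6P = 1.5P + 252 gives 7.5P = 60, so P* = $8 and Q* = 264.
With the tax collected from sellers, supply shifts: Qs = 1.5(P − 7.5) + 252.
New equilibrium: consumers pay $9.5, sellers receive $2, Q = 255. (Wedge: Pb − Ps = 7.5.)
Burden on consumers: $1.5; on sellers: $6. (They sum to $7.5.)

Consumers bear $1.5 per gallon; sellers bear $6 per gallon.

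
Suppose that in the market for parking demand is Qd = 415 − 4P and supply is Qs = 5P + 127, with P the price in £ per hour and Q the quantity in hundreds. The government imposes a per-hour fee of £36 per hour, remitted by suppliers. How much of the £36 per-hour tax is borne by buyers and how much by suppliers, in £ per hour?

Before the tax: set 415 − 4P = 5P + 127 → P* = £32, Q* = 287.
With the tax collected from suppliers, supply shifts: Qs = 5(P − 36) + 127.
Solving gives Q = 207 with buyers paying £52 and suppliers receiving £16 (the £36 wedge).
Burden on buyers: £20; on suppliers: £16. (They sum to £36.)
The less price-elastic side of the market bears the larger share of a per-unit tax.

Buyers bear £20 per hour; suppliers bear £16 per hour.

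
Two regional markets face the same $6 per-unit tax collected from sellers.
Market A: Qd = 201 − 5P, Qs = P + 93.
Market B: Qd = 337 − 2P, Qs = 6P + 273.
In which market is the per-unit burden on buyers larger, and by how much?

Market A: pre-tax P* = $18, Q* = 111; post-tax Q = 106; per-unit burden on buyers = $1.
Market B: pre-tax P* = $8, Q* = 321; post-tax Q = 312; per-unit burden on buyers = $4.5.
Difference: $1 vs $4.5 → market B is larger by $3.5.

Market B, by $3.5.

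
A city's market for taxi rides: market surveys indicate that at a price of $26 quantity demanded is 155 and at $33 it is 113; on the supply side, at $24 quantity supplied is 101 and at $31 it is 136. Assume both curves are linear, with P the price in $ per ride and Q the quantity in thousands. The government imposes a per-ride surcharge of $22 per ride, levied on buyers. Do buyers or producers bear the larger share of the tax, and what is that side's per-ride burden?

Producers bear the larger share: $12 per ride.

Demand slope: (113 − 155)/(33 − 26) = -6, so Qd = 311 − 6P.
Supply slope: (136 − 101)/(31 − 24) = 5, so Qs = 5P − 19.
Without the tax, 311 − 6P = 5P − 19 gives 11P = 330, so P* = $30 and Q* = 131.
With the tax collected from buyers, demand (in seller-price terms) shifts: Qd = 311 − 6(P + 22).
Solving gives Q = 71 with buyers paying $40 and producers receiving $18 (the $22 wedge).
Per-ride burden: buyers $10, producers $12.
Producers take the larger share because supply is less price-elastic here (demand slope 6 vs supply slope 5).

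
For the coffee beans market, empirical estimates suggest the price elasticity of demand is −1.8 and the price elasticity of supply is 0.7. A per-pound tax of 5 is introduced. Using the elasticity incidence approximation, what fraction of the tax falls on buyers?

Buyers' share ≈ 0.28.

Incidence ratio: buyers' share ≈ εs / (εs + |εd|) = 0.7 / (0.7 + 1.8) = 0.28.
Supply is the less elastic side, so buyers bear the smaller share.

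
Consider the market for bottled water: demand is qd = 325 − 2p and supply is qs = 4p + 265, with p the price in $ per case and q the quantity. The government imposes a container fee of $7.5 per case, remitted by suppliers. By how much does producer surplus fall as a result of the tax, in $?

Before the tax: set 325 − 2p = 4p + 265 → p* = $10, q* = 305.
With the tax collected from suppliers, supply shifts: qs = 4(p − 7.5) + 265.
New equilibrium: buyers pay $15, suppliers receive $7.5, q = 295. (Wedge: pb − ps = 7.5.)
ΔPS is the trapezoid between Q = 295 and Q = 305 of height $2.5: ½ · (305 + 295) · 2.5 = $750.

Producer surplus falls by $750.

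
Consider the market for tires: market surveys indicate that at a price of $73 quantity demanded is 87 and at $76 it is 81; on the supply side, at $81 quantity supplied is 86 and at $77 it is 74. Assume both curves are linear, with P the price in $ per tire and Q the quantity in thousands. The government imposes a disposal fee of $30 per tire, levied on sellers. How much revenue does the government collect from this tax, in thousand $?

Tax revenue = $1230 thousand.

Demand slope: (81 − 87)/(76 − 73) = -2, so Qd = 233 − 2P.
Supply slope: (74 − 86)/(77 − 81) = 3, so Qs = 3P − 157.
Before the tax: set 233 − 2P = 3P − 157 → P* = $78, Q* = 77.
With the tax collected from sellers, supply shifts: Qs = 3(P − 30) − 157.
Solving gives Q = 41 with consumers paying $96 and sellers receiving $66 (the $30 wedge).
Revenue = t · Q = 30 · 41 = $1230.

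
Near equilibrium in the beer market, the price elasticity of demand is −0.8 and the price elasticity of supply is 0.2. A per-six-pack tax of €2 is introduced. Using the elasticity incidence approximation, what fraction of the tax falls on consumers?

Consumers' share ≈ 0.2.

Incidence ratio: consumers' share ≈ εs / (εs + |εd|) = 0.2 / (0.2 + 0.8) = 0.2.
Supply is the less elastic side, so consumers bear the smaller share.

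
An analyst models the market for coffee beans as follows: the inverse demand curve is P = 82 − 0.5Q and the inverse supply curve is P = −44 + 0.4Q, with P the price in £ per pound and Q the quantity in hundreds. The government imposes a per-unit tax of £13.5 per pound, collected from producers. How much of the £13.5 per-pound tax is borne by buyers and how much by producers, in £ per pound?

Buyers bear £7.5 per pound; producers bear £6 per pound.

Rewrite in direct form: Qd = 164 − 2P and Qs = 2.5P + 110.
Before the tax: set 164 − 2P = 2.5P + 110 → P* = £12, Q* = 140.
With the tax collected from producers, supply shifts: Qs = 2.5(P − 13.5) + 110.
Solving gives Q = 125 with buyers paying £19.5 and producers receiving £6 (the £13.5 wedge).
Burden on buyers: £7.5; on producers: £6. (They sum to £13.5.)
The less price-elastic side of the market bears the larger share of a per-unit tax.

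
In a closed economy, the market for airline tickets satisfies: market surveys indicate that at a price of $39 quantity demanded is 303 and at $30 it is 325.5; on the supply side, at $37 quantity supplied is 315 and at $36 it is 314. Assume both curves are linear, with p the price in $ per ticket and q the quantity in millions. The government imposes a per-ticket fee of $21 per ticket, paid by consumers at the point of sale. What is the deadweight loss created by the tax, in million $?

Demand slope: (325.5 − 303)/(30 − 39) = -2.5, so qd = 400.5 − 2.5p.
Supply slope: (314 − 315)/(36 − 37) = 1, so qs = p + 278.
Before the tax: set 400.5 − 2.5p = p + 278 → p* = $35, q* = 313.
With the tax collected from consumers, demand (in seller-price terms) shifts: qd = 400.5 − 2.5(p + 21).
Solving gives q = 298 with consumers paying $41 and suppliers receiving $20 (the $21 wedge).
Quantity falls by |ΔQ| = |313 − 298| = 15.
DWL = ½ · t · |ΔQ| = ½ · 21 · 15 = $157.5.

Deadweight loss = $157.5 million.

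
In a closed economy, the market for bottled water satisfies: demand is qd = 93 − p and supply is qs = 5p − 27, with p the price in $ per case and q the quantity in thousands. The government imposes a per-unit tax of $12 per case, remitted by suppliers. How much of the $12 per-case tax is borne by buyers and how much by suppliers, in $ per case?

Without the tax, 93 − p = 5p − 27 gives 6p = 120, so p* = $20 and q* = 73.
With the tax collected from suppliers, supply shifts: qs = 5(p − 12) − 27.
New equilibrium: buyers pay $30, suppliers receive $18, q = 63. (Wedge: pb − ps = 12.)
Burden on buyers: $10; on suppliers: $2. (They sum to $12.)
The less price-elastic side of the market bears the larger share of a per-unit tax.

Buyers bear $10 per case; suppliers bear $2 per case.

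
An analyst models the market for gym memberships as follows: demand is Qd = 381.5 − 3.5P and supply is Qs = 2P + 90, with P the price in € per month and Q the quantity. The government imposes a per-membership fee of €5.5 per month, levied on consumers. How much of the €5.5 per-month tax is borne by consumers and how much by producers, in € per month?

Consumers bear €2 per month; producers bear €3.5 per month.

Without the tax, 381.5 − 3.5P = 2P + 90 gives 5.5P = 291.5, so P* = €53 and Q* = 196.
With the tax collected from consumers, demand (in seller-price terms) shifts: Qd = 381.5 − 3.5(P + 5.5).
New equilibrium: consumers pay €55, producers receive €49.5, Q = 189. (Wedge: Pb − Ps = 5.5.)
Burden on consumers: €2; on producers: €3.5. (They sum to €5.5.)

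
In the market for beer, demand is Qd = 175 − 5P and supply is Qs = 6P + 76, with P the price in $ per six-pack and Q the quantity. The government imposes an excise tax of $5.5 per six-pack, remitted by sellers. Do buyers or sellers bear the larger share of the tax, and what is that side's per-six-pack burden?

Without the tax, 175 − 5P = 6P + 76 gives 11P = 99, so P* = $9 and Q* = 130.
With the tax collected from sellers, supply shifts: Qs = 6(P − 5.5) + 76.
New equilibrium: buyers pay $12, sellers receive $6.5, Q = 115. (Wedge: Pb − Ps = 5.5.)
Per-six-pack burden: buyers $3, sellers $2.5.
Buyers take the larger share because demand is less price-elastic here (demand slope 5 vs supply slope 6).
The less price-elastic side of the market bears the larger share of a per-unit tax.

Buyers bear the larger share: $3 per six-pack.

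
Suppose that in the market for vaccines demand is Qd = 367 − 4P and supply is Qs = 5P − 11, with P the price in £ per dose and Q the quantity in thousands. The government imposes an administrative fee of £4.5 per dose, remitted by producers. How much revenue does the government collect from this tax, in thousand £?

Tax revenue = £850.5 thousand.

Without the tax, 367 − 4P = 5P − 11 gives 9P = 378, so P* = £42 and Q* = 199.
With the tax collected from producers, supply shifts: Qs = 5(P − 4.5) − 11.
New equilibrium: consumers pay £44.5, producers receive £40, Q = 189. (Wedge: Pb − Ps = 4.5.)
Revenue = t · Q = 4.5 · 189 = £850.5.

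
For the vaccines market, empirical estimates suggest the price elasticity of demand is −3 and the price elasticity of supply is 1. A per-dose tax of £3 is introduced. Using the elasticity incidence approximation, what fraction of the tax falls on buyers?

Buyers' share ≈ 0.25.

Incidence ratio: buyers' share ≈ εs / (εs + |εd|) = 1 / (1 + 3) = 0.25.
Supply is the less elastic side, so buyers bear the smaller share.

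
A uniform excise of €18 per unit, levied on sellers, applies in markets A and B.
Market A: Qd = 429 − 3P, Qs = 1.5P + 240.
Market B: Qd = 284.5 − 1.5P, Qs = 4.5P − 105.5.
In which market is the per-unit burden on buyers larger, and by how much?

Market A: pre-tax P* = €42, Q* = 303; post-tax Q = 285; per-unit burden on buyers = €6.
Market B: pre-tax P* = €65, Q* = 187; post-tax Q = 166.75; per-unit burden on buyers = €13.5.
Difference: €6 vs €13.5 → market B is larger by €7.5.

Market B, by €7.5.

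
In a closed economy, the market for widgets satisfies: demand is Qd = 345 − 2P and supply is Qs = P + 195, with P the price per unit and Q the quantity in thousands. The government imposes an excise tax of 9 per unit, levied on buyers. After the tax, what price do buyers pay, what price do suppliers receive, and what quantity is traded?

Buyers pay 53; suppliers receive 44; quantity = 239.

Before the tax: set 345 − 2P = P + 195 → P* = 50, Q* = 245.
With the tax collected from buyers, demand (in seller-price terms) shifts: Qd = 345 − 2(P + 9).
Solving gives Q = 239 with buyers paying 53 and suppliers receiving 44 (the 9 wedge).
The less price-elastic side of the market bears the larger share of a per-unit tax.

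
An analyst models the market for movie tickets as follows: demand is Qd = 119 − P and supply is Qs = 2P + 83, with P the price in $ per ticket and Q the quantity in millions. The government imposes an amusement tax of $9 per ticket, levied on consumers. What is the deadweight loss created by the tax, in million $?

Deadweight loss = $27 million.

Without the tax, 119 − P = 2P + 83 gives 3P = 36, so P* = $12 and Q* = 107.
With the tax collected from consumers, demand (in seller-price terms) shifts: Qd = 119 − (P + 9).
Solving gives Q = 101 with consumers paying $18 and producers receiving $9 (the $9 wedge).
Quantity falls by |ΔQ| = |107 − 101| = 6.
DWL = ½ · t · |ΔQ| = ½ · 9 · 6 = $27.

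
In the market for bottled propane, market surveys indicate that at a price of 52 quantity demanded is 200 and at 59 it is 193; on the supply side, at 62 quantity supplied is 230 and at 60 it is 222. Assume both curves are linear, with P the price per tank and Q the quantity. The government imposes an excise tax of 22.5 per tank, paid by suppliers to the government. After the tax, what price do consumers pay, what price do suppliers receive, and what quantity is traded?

Consumers pay 72; suppliers receive 49.5; quantity = 180.

Demand slope: (193 − 200)/(59 − 52) = -1, so Qd = 252 − P.
Supply slope: (222 − 230)/(60 − 62) = 4, so Qs = 4P − 18.
Without the tax, 252 − P = 4P − 18 gives 5P = 270, so P* = 54 and Q* = 198.
With the tax collected from suppliers, supply shifts: Qs = 4(P − 22.5) − 18.
Solving gives Q = 180 with consumers paying 72 and suppliers receiving 49.5 (the 22.5 wedge).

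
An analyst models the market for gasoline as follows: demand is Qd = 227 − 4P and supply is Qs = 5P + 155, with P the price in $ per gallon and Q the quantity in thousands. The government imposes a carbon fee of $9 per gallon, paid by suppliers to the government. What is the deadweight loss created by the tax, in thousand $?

Deadweight loss = $90 thousand.

Without the tax, 227 − 4P = 5P + 155 gives 9P = 72, so P* = $8 and Q* = 195.
With the tax collected from suppliers, supply shifts: Qs = 5(P − 9) + 155.
New equilibrium: consumers pay $13, suppliers receive $4, Q = 175. (Wedge: Pb − Ps = 9.)
Quantity falls by |ΔQ| = |195 − 175| = 20.
DWL = ½ · t · |ΔQ| = ½ · 9 · 20 = $90.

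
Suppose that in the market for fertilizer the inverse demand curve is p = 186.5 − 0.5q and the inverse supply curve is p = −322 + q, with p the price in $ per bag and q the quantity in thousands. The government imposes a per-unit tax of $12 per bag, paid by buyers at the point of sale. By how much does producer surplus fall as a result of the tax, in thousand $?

Inverting to q(p) form: qd = 373 − 2p; qs = p + 322.
Before the tax: set 373 − 2p = p + 322 → p* = $17, q* = 339.
With the tax collected from buyers, demand (in seller-price terms) shifts: qd = 373 − 2(p + 12).
New equilibrium: buyers pay $21, producers receive $9, q = 331. (Wedge: pb − ps = 12.)
ΔPS is the trapezoid between Q = 331 and Q = 339 of height $8: ½ · (339 + 331) · 8 = $2680.

Producer surplus falls by $2680 thousand.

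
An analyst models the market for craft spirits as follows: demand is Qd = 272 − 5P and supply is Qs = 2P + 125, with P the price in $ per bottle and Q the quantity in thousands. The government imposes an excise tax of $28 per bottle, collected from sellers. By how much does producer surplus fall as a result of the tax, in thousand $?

Without the tax, 272 − 5P = 2P + 125 gives 7P = 147, so P* = $21 and Q* = 167.
With the tax collected from sellers, supply shifts: Qs = 2(P − 28) + 125.
New equilibrium: buyers pay $29, sellers receive $1, Q = 127. (Wedge: Pb − Ps = 28.)
ΔPS is the trapezoid between Q = 127 and Q = 167 of height $20: ½ · (167 + 127) · 20 = $2940.

Producer surplus falls by $2940 thousand.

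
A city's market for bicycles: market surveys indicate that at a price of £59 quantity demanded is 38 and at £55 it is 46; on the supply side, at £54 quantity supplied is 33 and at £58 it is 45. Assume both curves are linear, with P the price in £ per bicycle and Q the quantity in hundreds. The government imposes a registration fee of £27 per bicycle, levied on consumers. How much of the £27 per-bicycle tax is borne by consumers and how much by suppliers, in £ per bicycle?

Demand slope: (46 − 38)/(55 − 59) = -2, so Qd = 156 − 2P.
Supply slope: (45 − 33)/(58 − 54) = 3, so Qs = 3P − 129.
Before the tax: set 156 − 2P = 3P − 129 → P* = £57, Q* = 42.
With the tax collected from consumers, demand (in seller-price terms) shifts: Qd = 156 − 2(P + 27).
New equilibrium: consumers pay £73.2, suppliers receive £46.2, Q = 9.6. (Wedge: Pb − Ps = 27.)
Burden on consumers: £16.2; on suppliers: £10.8. (They sum to £27.)
The less price-elastic side of the market bears the larger share of a per-unit tax.

Consumers bear £16.2 per bicycle; suppliers bear £10.8 per bicycle.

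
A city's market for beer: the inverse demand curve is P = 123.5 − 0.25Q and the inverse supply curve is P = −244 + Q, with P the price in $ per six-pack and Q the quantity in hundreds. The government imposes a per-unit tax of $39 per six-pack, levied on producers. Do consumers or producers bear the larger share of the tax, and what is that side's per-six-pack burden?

Inverting to Q(P) form: Qd = 494 − 4P; Qs = P + 244.
Before the tax: set 494 − 4P = P + 244 → P* = $50, Q* = 294.
With the tax collected from producers, supply shifts: Qs = (P − 39) + 244.
New equilibrium: consumers pay $57.8, producers receive $18.8, Q = 262.8. (Wedge: Pb − Ps = 39.)
Per-six-pack burden: consumers $7.8, producers $31.2.
Producers take the larger share because supply is less price-elastic here (demand slope 4 vs supply slope 1).
The less price-elastic side of the market bears the larger share of a per-unit tax.

Producers bear the larger share: $31.2 per six-pack.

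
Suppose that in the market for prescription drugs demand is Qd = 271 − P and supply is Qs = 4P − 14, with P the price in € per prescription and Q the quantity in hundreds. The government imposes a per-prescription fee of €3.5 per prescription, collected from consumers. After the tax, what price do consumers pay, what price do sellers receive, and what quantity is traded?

Consumers pay €59.8; sellers receive €56.3; quantity = 211.2.

Without the tax, 271 − P = 4P − 14 gives 5P = 285, so P* = €57 and Q* = 214.
With the tax collected from consumers, demand (in seller-price terms) shifts: Qd = 271 − (P + 3.5).
Solving gives Q = 211.2 with consumers paying €59.8 and sellers receiving €56.3 (the €3.5 wedge).
The less price-elastic side of the market bears the larger share of a per-unit tax.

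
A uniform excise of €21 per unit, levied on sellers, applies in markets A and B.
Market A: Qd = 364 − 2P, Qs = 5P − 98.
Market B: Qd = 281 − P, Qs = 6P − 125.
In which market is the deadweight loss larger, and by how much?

Market A, by €126.

Market A: pre-tax P* = €66, Q* = 232; post-tax Q = 202; deadweight loss = €315.
Market B: pre-tax P* = €58, Q* = 223; post-tax Q = 205; deadweight loss = €189.
Difference: €315 vs €189 → market A is larger by €126.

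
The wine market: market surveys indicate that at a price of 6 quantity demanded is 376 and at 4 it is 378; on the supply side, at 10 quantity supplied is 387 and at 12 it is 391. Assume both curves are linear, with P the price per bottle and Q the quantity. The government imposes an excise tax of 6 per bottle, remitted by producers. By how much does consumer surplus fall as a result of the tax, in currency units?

Consumer surplus falls by 1500.

Demand slope: (378 − 376)/(4 − 6) = -1, so Qd = 382 − P.
Supply slope: (391 − 387)/(12 − 10) = 2, so Qs = 2P + 367.
Before the tax: set 382 − P = 2P + 367 → P* = 5, Q* = 377.
With the tax collected from producers, supply shifts: Qs = 2(P − 6) + 367.
New equilibrium: consumers pay 9, producers receive 3, Q = 373. (Wedge: Pb − Ps = 6.)
ΔCS is the trapezoid between Q = 373 and Q = 377 of height 4: ½ · (377 + 373) · 4 = 1500.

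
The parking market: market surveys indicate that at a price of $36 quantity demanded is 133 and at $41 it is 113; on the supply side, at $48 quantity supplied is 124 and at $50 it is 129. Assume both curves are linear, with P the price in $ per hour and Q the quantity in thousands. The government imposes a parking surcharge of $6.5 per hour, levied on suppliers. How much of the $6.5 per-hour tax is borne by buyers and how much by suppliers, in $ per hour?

Buyers bear $2.5 per hour; suppliers bear $4 per hour.

Demand slope: (113 − 133)/(41 − 36) = -4, so Qd = 277 − 4P.
Supply slope: (129 − 124)/(50 − 48) = 2.5, so Qs = 2.5P + 4.
Before the tax: set 277 − 4P = 2.5P + 4 → P* = $42, Q* = 109.
With the tax collected from suppliers, supply shifts: Qs = 2.5(P − 6.5) + 4.
Solving gives Q = 99 with buyers paying $44.5 and suppliers receiving $38 (the $6.5 wedge).
Burden on buyers: $2.5; on suppliers: $4. (They sum to $6.5.)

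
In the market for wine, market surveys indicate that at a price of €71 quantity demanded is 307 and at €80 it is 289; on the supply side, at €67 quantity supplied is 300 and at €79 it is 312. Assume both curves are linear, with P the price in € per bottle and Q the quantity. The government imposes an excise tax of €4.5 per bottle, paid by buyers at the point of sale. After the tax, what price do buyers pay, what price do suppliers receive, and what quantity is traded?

Buyers pay €73.5; suppliers receive €69; quantity = 302.

Demand slope: (289 − 307)/(80 − 71) = -2, so Qd = 449 − 2P.
Supply slope: (312 − 300)/(79 − 67) = 1, so Qs = P + 233.
Without the tax, 449 − 2P = P + 233 gives 3P = 216, so P* = €72 and Q* = 305.
With the tax collected from buyers, demand (in seller-price terms) shifts: Qd = 449 − 2(P + 4.5).
Solving gives Q = 302 with buyers paying €73.5 and suppliers receiving €69 (the €4.5 wedge).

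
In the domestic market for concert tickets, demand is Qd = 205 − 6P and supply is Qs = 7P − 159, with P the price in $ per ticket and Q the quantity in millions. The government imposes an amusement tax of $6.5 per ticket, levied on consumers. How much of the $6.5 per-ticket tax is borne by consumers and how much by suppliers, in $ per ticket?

Before the tax: set 205 − 6P = 7P − 159 → P* = $28, Q* = 37.
With the tax collected from consumers, demand (in seller-price terms) shifts: Qd = 205 − 6(P + 6.5).
New equilibrium: consumers pay $31.5, suppliers receive $25, Q = 16. (Wedge: Pb − Ps = 6.5.)
Burden on consumers: $3.5; on suppliers: $3. (They sum to $6.5.)
The less price-elastic side of the market bears the larger share of a per-unit tax.

Consumers bear $3.5 per ticket; suppliers bear $3 per ticket.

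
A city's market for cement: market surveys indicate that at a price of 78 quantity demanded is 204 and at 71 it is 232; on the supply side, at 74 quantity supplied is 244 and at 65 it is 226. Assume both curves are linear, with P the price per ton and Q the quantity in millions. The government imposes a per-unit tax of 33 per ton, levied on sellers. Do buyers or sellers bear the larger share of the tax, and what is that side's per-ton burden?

Demand slope: (232 − 204)/(71 − 78) = -4, so Qd = 516 − 4P.
Supply slope: (226 − 244)/(65 − 74) = 2, so Qs = 2P + 96.
Before the tax: set 516 − 4P = 2P + 96 → P* = 70, Q* = 236.
With the tax collected from sellers, supply shifts: Qs = 2(P − 33) + 96.
Solving gives Q = 192 with buyers paying 81 and sellers receiving 48 (the 33 wedge).
Per-ton burden: buyers 11, sellers 22.
Sellers take the larger share because supply is less price-elastic here (demand slope 4 vs supply slope 2).

Sellers bear the larger share: 22 per ton.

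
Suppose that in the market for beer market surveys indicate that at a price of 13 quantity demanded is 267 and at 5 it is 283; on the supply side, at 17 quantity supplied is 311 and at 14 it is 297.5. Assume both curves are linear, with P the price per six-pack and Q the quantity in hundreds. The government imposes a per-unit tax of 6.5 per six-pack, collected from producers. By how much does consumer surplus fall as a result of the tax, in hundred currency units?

Demand slope: (283 − 267)/(5 − 13) = -2, so Qd = 293 − 2P.
Supply slope: (297.5 − 311)/(14 − 17) = 4.5, so Qs = 4.5P + 234.5.
Without the tax, 293 − 2P = 4.5P + 234.5 gives 6.5P = 58.5, so P* = 9 and Q* = 275.
With the tax collected from producers, supply shifts: Qs = 4.5(P − 6.5) + 234.5.
Solving gives Q = 266 with consumers paying 13.5 and producers receiving 7 (the 6.5 wedge).
ΔCS is the trapezoid between Q = 266 and Q = 275 of height 4.5: ½ · (275 + 266) · 4.5 = 1217.25.

Consumer surplus falls by 1217.25 hundred.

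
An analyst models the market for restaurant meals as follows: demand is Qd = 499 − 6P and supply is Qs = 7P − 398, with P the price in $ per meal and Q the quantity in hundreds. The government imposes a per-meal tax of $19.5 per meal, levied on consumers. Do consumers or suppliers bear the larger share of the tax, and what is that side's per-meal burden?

Consumers bear the larger share: $10.5 per meal.

Before the tax: set 499 − 6P = 7P − 398 → P* = $69, Q* = 85.
With the tax collected from consumers, demand (in seller-price terms) shifts: Qd = 499 − 6(P + 19.5).
Solving gives Q = 22 with consumers paying $79.5 and suppliers receiving $60 (the $19.5 wedge).
Per-meal burden: consumers $10.5, suppliers $9.
Consumers take the larger share because demand is less price-elastic here (demand slope 6 vs supply slope 7).
The less price-elastic side of the market bears the larger share of a per-unit tax.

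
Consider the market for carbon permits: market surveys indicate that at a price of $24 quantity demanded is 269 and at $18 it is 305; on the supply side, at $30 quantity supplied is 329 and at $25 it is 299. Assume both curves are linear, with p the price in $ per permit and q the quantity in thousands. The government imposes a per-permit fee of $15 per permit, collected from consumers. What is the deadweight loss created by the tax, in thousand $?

Deadweight loss = $337.5 thousand.

Demand slope: (305 − 269)/(18 − 24) = -6, so qd = 413 − 6p.
Supply slope: (299 − 329)/(25 − 30) = 6, so qs = 6p + 149.
Without the tax, 413 − 6p = 6p + 149 gives 12p = 264, so p* = $22 and q* = 281.
With the tax collected from consumers, demand (in seller-price terms) shifts: qd = 413 − 6(p + 15).
New equilibrium: consumers pay $29.5, suppliers receive $14.5, q = 236. (Wedge: pb − ps = 15.)
Quantity falls by |ΔQ| = |281 − 236| = 45.
DWL = ½ · t · |ΔQ| = ½ · 15 · 45 = $337.5.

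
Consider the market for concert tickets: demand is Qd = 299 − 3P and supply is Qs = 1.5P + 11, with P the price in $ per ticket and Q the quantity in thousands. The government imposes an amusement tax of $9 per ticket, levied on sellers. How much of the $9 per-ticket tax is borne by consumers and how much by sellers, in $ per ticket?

Consumers bear $3 per ticket; sellers bear $6 per ticket.

Before the tax: set 299 − 3P = 1.5P + 11 → P* = $64, Q* = 107.
With the tax collected from sellers, supply shifts: Qs = 1.5(P − 9) + 11.
New equilibrium: consumers pay $67, sellers receive $58, Q = 98. (Wedge: Pb − Ps = 9.)
Burden on consumers: $3; on sellers: $6. (They sum to $9.)
The less price-elastic side of the market bears the larger share of a per-unit tax.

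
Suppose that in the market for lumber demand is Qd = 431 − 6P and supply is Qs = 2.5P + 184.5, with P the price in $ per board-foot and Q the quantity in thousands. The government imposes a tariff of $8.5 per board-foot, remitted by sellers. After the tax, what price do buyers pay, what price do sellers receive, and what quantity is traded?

Buyers pay $31.5; sellers receive $23; quantity = 242.

Without the tax, 431 − 6P = 2.5P + 184.5 gives 8.5P = 246.5, so P* = $29 and Q* = 257.
With the tax collected from sellers, supply shifts: Qs = 2.5(P − 8.5) + 184.5.
New equilibrium: buyers pay $31.5, sellers receive $23, Q = 242. (Wedge: Pb − Ps = 8.5.)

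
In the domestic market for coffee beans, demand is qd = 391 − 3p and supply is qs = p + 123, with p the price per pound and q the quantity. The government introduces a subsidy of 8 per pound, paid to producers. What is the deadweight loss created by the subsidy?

Before the subsidy: set 391 − 3p = p + 123 → p* = 67, q* = 190.
With a per-unit subsidy paid to producers, each receives p + 8 per unit sold, so supply becomes qs = (p + 8) + 123.
New equilibrium: buyers pay 65, producers receive 73, q = 196. (Wedge: pb − ps = −8.)
Quantity rises by |ΔQ| = |190 − 196| = 6.
DWL = ½ · t · |ΔQ| = ½ · 8 · 6 = 24.

Deadweight loss = 24.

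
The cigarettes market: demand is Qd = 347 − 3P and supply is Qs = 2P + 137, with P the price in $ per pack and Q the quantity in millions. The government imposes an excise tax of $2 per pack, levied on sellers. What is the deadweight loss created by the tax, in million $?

Deadweight loss = $2.4 million.

Before the tax: set 347 − 3P = 2P + 137 → P* = $42, Q* = 221.
With the tax collected from sellers, supply shifts: Qs = 2(P − 2) + 137.
Solving gives Q = 218.6 with buyers paying $42.8 and sellers receiving $40.8 (the $2 wedge).
Quantity falls by |ΔQ| = |221 − 218.6| = 2.4.
DWL = ½ · t · |ΔQ| = ½ · 2 · 2.4 = $2.4.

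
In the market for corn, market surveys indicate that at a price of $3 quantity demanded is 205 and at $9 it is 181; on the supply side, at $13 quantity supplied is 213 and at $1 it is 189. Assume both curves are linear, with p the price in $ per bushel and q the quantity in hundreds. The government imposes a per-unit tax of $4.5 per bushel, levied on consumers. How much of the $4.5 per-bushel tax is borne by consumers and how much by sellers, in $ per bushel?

Demand slope: (181 − 205)/(9 − 3) = -4, so qd = 217 − 4p.
Supply slope: (189 − 213)/(1 − 13) = 2, so qs = 2p + 187.
Before the tax: set 217 − 4p = 2p + 187 → p* = $5, q* = 197.
With the tax collected from consumers, demand (in seller-price terms) shifts: qd = 217 − 4(p + 4.5).
Solving gives q = 191 with consumers paying $6.5 and sellers receiving $2 (the $4.5 wedge).
Burden on consumers: $1.5; on sellers: $3. (They sum to $4.5.)

Consumers bear $1.5 per bushel; sellers bear $3 per bushel.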